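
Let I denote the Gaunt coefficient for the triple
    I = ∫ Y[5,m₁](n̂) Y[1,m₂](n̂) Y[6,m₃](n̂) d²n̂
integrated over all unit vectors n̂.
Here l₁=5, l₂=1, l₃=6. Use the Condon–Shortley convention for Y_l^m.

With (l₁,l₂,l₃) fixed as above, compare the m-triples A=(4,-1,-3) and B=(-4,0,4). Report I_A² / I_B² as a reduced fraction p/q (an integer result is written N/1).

l's match ⇒ only the (l;m) 3-j factors differ between A and B.
A: triangle coeff Δ(5,1,6) = 1/858; Σ_t [0,0]: t=0:+1/725760 = 1/725760; (3j)²=1/286 [(5 1 6; 4 -1 -3)], sign=-1
B: triangle coeff Δ(5,1,6) = 1/858; Σ_t [0,0]: t=0:+1/362880 = 1/362880; (3j)²=10/429 [(5 1 6; -4 0 4)], sign=+1
I_A²/I_B² = (1/286)/(10/429) = 3/20

3/20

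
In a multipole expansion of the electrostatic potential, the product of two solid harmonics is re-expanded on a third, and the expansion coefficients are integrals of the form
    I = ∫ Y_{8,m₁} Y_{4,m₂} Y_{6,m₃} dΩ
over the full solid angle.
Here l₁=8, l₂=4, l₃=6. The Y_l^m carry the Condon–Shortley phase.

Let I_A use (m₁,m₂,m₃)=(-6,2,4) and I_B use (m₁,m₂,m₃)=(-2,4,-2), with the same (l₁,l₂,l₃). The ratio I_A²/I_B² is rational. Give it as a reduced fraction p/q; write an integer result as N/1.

143/98

Shared (l₁,l₂,l₃)=(8,4,6): N and (l;000)² cancel in I_A²/I_B².
A: Δ = 6!·10!·2!/19! = 1/23279256; Racah Σ t=4..6: t=4:+1/348364800 t=5:−1/43545600 t=6:+1/116121600 = -1/87091200; ⇒ 3j(8 4 6; -6 2 4)² = 10/969, sgn -1
B: Δ = 6!·10!·2!/19! = 1/23279256; Racah Σ t=6..6: t=6:+1/24883200 = 1/24883200; ⇒ 3j(8 4 6; -2 4 -2)² = 980/138567, sgn +1
I_A²/I_B² = (10/969)/(980/138567) = 143/98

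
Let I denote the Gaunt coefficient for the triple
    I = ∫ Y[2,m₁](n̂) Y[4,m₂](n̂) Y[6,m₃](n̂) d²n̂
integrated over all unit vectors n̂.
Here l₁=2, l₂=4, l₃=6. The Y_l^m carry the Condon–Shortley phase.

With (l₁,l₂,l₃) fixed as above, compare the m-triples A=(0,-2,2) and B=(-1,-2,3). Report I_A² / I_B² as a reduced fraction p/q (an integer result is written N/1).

Shared (l₁,l₂,l₃)=(2,4,6): N and (l;000)² cancel in I_A²/I_B².
A: Δ = 0!·4!·8!/13! = 1/6435; Racah Σ t=0..0: t=0:+1/5760 = 1/5760; ⇒ 3j(2 4 6; 0 -2 2)² = 56/2145, sgn +1
B: Δ = 0!·4!·8!/13! = 1/6435; Racah Σ t=0..0: t=0:+1/8640 = 1/8640; ⇒ 3j(2 4 6; -1 -2 3)² = 28/715, sgn -1
I_A²/I_B² = (56/2145)/(28/715) = 2/3

2/3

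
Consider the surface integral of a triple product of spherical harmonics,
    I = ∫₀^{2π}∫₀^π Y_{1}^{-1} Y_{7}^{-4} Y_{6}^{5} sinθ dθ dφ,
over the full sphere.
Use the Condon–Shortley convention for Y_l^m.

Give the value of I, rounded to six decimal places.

m-sum 0 ✓  L=14 even ✓  6≤6≤8 ✓
Π(2lᵢ+1) = 3×15×13 = 585
triangle coeff Δ(1,7,6) = 1/1365
Σ_t [1,1]: t=1:−1/518400 = -1/518400
(3j)²=7/195 [(1 7 6; 0 0 0)], sign=-1
Σ_t [2,2]: t=2:+1/79833600 = 1/79833600
(3j)²=1/455 [(1 7 6; -1 -4 5)], sign=-1
⇒ 4πI² = 3/65
I = (+1)√(3/65/(4π)) = 0.06060368

0.060604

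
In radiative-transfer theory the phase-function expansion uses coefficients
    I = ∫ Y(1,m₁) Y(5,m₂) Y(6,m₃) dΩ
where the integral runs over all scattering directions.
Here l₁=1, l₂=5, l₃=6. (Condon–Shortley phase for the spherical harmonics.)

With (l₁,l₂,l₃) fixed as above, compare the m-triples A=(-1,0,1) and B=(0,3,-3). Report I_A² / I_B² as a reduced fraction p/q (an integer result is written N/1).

7/9

Same 1,5,6: normalisation and zero-m 3j drop out of the ratio.
A: Δ: 0! 2! 10! / 13! → 1/858; sum: t=0:+1/28800 = 1/28800; 3j²(1 5 6; -1 0 1) = Δ·Π!·Σ² = 7/286  (sign -1)
B: Δ: 0! 2! 10! / 13! → 1/858; sum: t=0:+1/80640 = 1/80640; 3j²(1 5 6; 0 3 -3) = Δ·Π!·Σ² = 9/286  (sign -1)
I_A²/I_B² = (7/286)/(9/286) = 7/9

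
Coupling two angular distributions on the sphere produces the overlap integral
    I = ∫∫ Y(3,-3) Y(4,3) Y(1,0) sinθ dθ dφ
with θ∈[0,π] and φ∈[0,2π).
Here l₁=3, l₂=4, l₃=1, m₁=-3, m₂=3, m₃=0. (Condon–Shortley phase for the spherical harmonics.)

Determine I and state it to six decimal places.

m-sum 0 ✓  L=8 even ✓  1≤1≤7 ✓
Π(2lᵢ+1) = 7×9×3 = 189
triangle coeff Δ(3,4,1) = 1/252
Σ_t [3,3]: t=3:−1/36 = -1/36
(3j)²=4/63 [(3 4 1; 0 0 0)], sign=+1
Σ_t [6,6]: t=6:+1/720 = 1/720
(3j)²=1/36 [(3 4 1; -3 3 0)], sign=-1
⇒ 4πI² = 1/3
I = (-1)√(1/3/(4π)) = -0.16286750

-0.162868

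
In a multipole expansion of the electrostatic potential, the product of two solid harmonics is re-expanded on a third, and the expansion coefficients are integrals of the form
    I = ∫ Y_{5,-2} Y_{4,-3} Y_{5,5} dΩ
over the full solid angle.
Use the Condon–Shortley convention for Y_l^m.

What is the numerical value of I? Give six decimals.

0.140629

Rules hold: Σm=0, L=14 even, 1≤5≤9.
N = 11·9·11 = 1089
Δ = 4!·6!·4!/15! = 1/3153150
Racah Σ t=0..4: t=0:+1/69120 t=1:−1/1728 t=2:+1/576 t=3:−1/1728 t=4:+1/69120 = 7/11520
⇒ 3j(5 4 5; 0 0 0)² = 2/143, sgn -1
Racah Σ t=1..1: t=1:−1/103680 = -1/103680
⇒ 3j(5 4 5; -2 -3 5)² = 7/429, sgn -1
4πI² = N·(3j₀)²·(3jₘ)² = 42/169
I = +1·√(0.248521/4π) = 0.14062948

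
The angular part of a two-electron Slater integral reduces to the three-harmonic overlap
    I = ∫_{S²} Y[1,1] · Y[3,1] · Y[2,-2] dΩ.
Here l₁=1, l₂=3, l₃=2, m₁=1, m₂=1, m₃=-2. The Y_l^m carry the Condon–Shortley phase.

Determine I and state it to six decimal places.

Rules hold: Σm=0, L=6 even, 2≤2≤4.
N = 3·7·5 = 105
Δ = 2!·0!·4!/7! = 1/105
Racah Σ t=1..1: t=1:−1/4 = -1/4
⇒ 3j(1 3 2; 0 0 0)² = 3/35, sgn -1
Racah Σ t=0..0: t=0:+1/48 = 1/48
⇒ 3j(1 3 2; 1 1 -2)² = 1/105, sgn +1
4πI² = N·(3j₀)²·(3jₘ)² = 3/35
I = -1·√(0.0857143/4π) = -0.08258890

-0.082589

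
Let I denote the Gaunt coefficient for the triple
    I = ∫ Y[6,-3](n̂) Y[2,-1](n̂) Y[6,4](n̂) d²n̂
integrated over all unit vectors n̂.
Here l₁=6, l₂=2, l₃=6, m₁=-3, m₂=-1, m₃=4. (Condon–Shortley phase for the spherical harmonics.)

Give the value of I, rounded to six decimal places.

m-sum 0 ✓  L=14 even ✓  4≤6≤8 ✓
Π(2lᵢ+1) = 13×5×13 = 845
triangle coeff Δ(6,2,6) = 1/90090
Σ_t [0,2]: t=0:+1/69120 t=1:−1/14400 t=2:+1/69120 = -7/172800
(3j)²=14/715 [(6 2 6; 0 0 0)], sign=-1
Σ_t [0,1]: t=0:+1/725760 t=1:−1/161280 = -1/207360
(3j)²=7/286 [(6 2 6; -3 -1 4)], sign=-1
⇒ 4πI² = 49/121
I = (+1)√(49/121/(4π)) = 0.17951487

0.179515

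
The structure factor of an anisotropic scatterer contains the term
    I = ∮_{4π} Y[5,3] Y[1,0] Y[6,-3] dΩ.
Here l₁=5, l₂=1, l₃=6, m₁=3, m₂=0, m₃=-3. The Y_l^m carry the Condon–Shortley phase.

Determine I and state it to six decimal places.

Rules hold: Σm=0, L=12 even, 4≤6≤6.
N = 11·3·13 = 429
Δ = 0!·10!·2!/13! = 1/858
Racah Σ t=0..0: t=0:+1/14400 = 1/14400
⇒ 3j(5 1 6; 0 0 0)² = 6/143, sgn +1
Racah Σ t=0..0: t=0:+1/80640 = 1/80640
⇒ 3j(5 1 6; 3 0 -3)² = 9/286, sgn -1
4πI² = N·(3j₀)²·(3jₘ)² = 81/143
I = -1·√(0.566434/4π) = -0.21230956

-0.212310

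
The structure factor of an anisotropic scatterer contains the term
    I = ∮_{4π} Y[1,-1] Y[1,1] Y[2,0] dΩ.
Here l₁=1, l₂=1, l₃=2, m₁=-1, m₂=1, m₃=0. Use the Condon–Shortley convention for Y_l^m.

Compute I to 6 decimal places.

Rules hold: Σm=0, L=4 even, 0≤2≤2.
N = 3·3·5 = 45
Δ = 0!·2!·2!/5! = 1/30
Racah Σ t=0..0: t=0:+1/1 = 1/1
⇒ 3j(1 1 2; 0 0 0)² = 2/15, sgn +1
Racah Σ t=0..0: t=0:+1/4 = 1/4
⇒ 3j(1 1 2; -1 1 0)² = 1/30, sgn +1
4πI² = N·(3j₀)²·(3jₘ)² = 1/5
I = +1·√(0.2/4π) = 0.12615663

0.126157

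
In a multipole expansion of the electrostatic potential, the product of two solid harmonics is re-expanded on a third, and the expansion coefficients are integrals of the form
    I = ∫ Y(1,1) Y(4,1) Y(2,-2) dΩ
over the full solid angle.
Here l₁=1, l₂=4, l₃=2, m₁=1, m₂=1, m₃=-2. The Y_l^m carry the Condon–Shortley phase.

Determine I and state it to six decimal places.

0.000000

|1−4|≤2≤1+4 violated ⇒ I = 0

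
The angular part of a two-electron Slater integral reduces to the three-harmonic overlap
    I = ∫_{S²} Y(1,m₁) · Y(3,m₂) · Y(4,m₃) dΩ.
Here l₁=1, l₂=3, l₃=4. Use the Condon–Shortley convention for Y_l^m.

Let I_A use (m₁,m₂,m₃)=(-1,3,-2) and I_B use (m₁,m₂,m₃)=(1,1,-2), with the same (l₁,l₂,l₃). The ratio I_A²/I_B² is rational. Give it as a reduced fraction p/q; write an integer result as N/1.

Shared (l₁,l₂,l₃)=(1,3,4): N and (l;000)² cancel in I_A²/I_B².
A: Δ = 0!·2!·6!/9! = 1/252; Racah Σ t=0..0: t=0:+1/1440 = 1/1440; ⇒ 3j(1 3 4; -1 3 -2)² = 1/252, sgn +1
B: Δ = 0!·2!·6!/9! = 1/252; Racah Σ t=0..0: t=0:+1/96 = 1/96; ⇒ 3j(1 3 4; 1 1 -2)² = 5/84, sgn +1
I_A²/I_B² = (1/252)/(5/84) = 1/15

1/15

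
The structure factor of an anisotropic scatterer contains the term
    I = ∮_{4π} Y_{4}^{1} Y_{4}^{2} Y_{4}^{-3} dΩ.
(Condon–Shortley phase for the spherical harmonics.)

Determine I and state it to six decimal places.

-0.063661

m-sum 0 ✓  L=12 even ✓  0≤4≤8 ✓
Π(2lᵢ+1) = 9×9×9 = 729
triangle coeff Δ(4,4,4) = 1/450450
Σ_t [0,4]: t=0:+1/13824 t=1:−1/216 t=2:+1/64 t=3:−1/216 t=4:+1/13824 = 5/768
(3j)²=18/1001 [(4 4 4; 0 0 0)], sign=+1
Σ_t [2,3]: t=2:+1/576 t=3:−1/864 = 1/1728
(3j)²=5/1287 [(4 4 4; 1 2 -3)], sign=-1
⇒ 4πI² = 7290/143143
I = (-1)√(7290/143143/(4π)) = -0.06366105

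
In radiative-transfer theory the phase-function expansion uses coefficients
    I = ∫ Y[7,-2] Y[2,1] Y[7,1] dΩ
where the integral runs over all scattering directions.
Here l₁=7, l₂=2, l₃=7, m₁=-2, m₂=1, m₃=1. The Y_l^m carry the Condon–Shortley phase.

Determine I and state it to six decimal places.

0.077064

m-sum 0 ✓  L=16 even ✓  5≤7≤9 ✓
Π(2lᵢ+1) = 15×5×15 = 1125
triangle coeff Δ(7,2,7) = 1/185640
Σ_t [0,2]: t=0:+1/2419200 t=1:−1/518400 t=2:+1/2419200 = -1/907200
(3j)²=56/3315 [(7 2 7; 0 0 0)], sign=+1
Σ_t [1,2]: t=1:−1/1935360 t=2:+1/1209600 = 1/3225600
(3j)²=243/61880 [(7 2 7; -2 1 1)], sign=+1
⇒ 4πI² = 3645/48841
I = (+1)√(3645/48841/(4π)) = 0.07706400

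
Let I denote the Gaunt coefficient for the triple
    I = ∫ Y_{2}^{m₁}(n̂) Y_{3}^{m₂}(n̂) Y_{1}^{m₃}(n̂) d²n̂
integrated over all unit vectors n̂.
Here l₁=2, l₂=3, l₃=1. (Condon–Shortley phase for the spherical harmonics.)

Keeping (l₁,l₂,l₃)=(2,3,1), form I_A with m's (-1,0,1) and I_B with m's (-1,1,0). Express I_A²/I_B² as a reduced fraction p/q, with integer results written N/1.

3/8

l's match ⇒ only the (l;m) 3-j factors differ between A and B.
A: triangle coeff Δ(2,3,1) = 1/105; Σ_t [3,3]: t=3:−1/12 = -1/12; (3j)²=1/35 [(2 3 1; -1 0 1)], sign=-1
B: triangle coeff Δ(2,3,1) = 1/105; Σ_t [3,3]: t=3:−1/6 = -1/6; (3j)²=8/105 [(2 3 1; -1 1 0)], sign=+1
I_A²/I_B² = (1/35)/(8/105) = 3/8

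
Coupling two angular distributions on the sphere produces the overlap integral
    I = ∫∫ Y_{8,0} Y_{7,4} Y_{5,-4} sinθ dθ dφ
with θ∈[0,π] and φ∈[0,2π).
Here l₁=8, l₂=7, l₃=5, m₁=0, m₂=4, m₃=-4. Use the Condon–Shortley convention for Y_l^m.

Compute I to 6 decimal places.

0.149578

Rules hold: Σm=0, L=20 even, 1≤5≤15.
N = 17·15·11 = 2805
Δ = 10!·6!·4!/21! = 1/814773960
Racah Σ t=3..7: t=3:−1/87091200 t=4:+1/4976640 t=5:−1/2073600 t=6:+1/4976640 t=7:−1/87091200 = -1/9676800
⇒ 3j(8 7 5; 0 0 0)² = 360/46189, sgn +1
Racah Σ t=7..8: t=7:−1/87091200 t=8:+1/348364800 = -1/116121600
⇒ 3j(8 7 5; 0 4 -4)² = 54/4199, sgn +1
4πI² = N·(3j₀)²·(3jₘ)² = 291600/1037153
I = +1·√(0.281154/4π) = 0.14957789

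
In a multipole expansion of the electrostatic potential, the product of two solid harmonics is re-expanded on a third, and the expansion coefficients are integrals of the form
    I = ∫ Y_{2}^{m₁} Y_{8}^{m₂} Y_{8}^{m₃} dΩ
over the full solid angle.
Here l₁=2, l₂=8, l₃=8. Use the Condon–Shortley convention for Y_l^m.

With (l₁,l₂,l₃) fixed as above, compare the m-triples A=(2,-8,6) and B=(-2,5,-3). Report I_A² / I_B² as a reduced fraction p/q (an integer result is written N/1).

Shared (l₁,l₂,l₃)=(2,8,8): N and (l;000)² cancel in I_A²/I_B².
A: Δ = 2!·2!·14!/19! = 1/348840; Racah Σ t=0..0: t=0:+1/348713164800 = 1/348713164800; ⇒ 3j(2 8 8; 2 -8 6)² = 2/969, sgn +1
B: Δ = 2!·2!·14!/19! = 1/348840; Racah Σ t=2..2: t=2:+1/958003200 = 1/958003200; ⇒ 3j(2 8 8; -2 5 -3)² = 13/969, sgn -1
I_A²/I_B² = (2/969)/(13/969) = 2/13

2/13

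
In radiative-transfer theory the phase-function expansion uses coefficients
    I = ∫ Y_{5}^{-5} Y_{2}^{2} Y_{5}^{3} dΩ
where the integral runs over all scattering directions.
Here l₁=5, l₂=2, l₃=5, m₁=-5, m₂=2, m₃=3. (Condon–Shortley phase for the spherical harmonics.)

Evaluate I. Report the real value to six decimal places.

m-sum 0 ✓  L=12 even ✓  3≤5≤7 ✓
Π(2lᵢ+1) = 11×5×11 = 605
triangle coeff Δ(5,2,5) = 1/38610
Σ_t [0,2]: t=0:+1/2880 t=1:−1/576 t=2:+1/2880 = -1/960
(3j)²=10/429 [(5 2 5; 0 0 0)], sign=+1
Σ_t [2,2]: t=2:+1/161280 = 1/161280
(3j)²=1/143 [(5 2 5; -5 2 3)], sign=+1
⇒ 4πI² = 50/507
I = (+1)√(50/507/(4π)) = 0.08858824

0.088588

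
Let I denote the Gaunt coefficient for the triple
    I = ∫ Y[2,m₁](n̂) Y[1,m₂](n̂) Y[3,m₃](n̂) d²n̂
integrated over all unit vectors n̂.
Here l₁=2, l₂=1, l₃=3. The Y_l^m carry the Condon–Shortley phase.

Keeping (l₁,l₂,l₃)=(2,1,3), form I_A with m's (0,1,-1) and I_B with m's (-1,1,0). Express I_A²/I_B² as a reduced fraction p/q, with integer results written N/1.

Shared (l₁,l₂,l₃)=(2,1,3): N and (l;000)² cancel in I_A²/I_B².
A: Δ = 0!·4!·2!/7! = 1/105; Racah Σ t=0..0: t=0:+1/8 = 1/8; ⇒ 3j(2 1 3; 0 1 -1)² = 2/35, sgn +1
B: Δ = 0!·4!·2!/7! = 1/105; Racah Σ t=0..0: t=0:+1/12 = 1/12; ⇒ 3j(2 1 3; -1 1 0)² = 1/35, sgn -1
I_A²/I_B² = (2/35)/(1/35) = 2/1

2/1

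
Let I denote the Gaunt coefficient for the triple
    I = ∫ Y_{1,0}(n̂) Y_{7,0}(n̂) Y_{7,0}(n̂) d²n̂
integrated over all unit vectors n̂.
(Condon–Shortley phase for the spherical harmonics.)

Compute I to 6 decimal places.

0.000000

Σlᵢ=15 odd — θ-integrand is odd under cosθ→−cosθ; I=0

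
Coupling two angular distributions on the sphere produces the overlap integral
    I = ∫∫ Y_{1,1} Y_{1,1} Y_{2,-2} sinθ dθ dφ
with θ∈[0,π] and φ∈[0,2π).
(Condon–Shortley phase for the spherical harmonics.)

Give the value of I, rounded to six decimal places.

0.309019

Rules hold: Σm=0, L=4 even, 0≤2≤2.
N = 3·3·5 = 45
Δ = 0!·2!·2!/5! = 1/30
Racah Σ t=0..0: t=0:+1/1 = 1/1
⇒ 3j(1 1 2; 0 0 0)² = 2/15, sgn +1
Racah Σ t=0..0: t=0:+1/4 = 1/4
⇒ 3j(1 1 2; 1 1 -2)² = 1/5, sgn +1
4πI² = N·(3j₀)²·(3jₘ)² = 6/5
I = +1·√(1.2/4π) = 0.30901936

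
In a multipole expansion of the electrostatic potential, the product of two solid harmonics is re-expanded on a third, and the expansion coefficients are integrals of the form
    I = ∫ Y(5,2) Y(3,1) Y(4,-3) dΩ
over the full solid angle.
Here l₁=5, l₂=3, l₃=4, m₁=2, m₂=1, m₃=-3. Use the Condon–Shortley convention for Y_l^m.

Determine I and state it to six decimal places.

-0.171363

m-sum 0 ✓  L=12 even ✓  2≤4≤8 ✓
Π(2lᵢ+1) = 11×7×9 = 693
triangle coeff Δ(5,3,4) = 1/180180
Σ_t [1,3]: t=1:−1/576 t=2:+1/144 t=3:−1/576 = 1/288
(3j)²=20/1001 [(5 3 4; 0 0 0)], sign=+1
Σ_t [2,3]: t=2:+1/960 t=3:−1/4320 = 7/8640
(3j)²=343/12870 [(5 3 4; 2 1 -3)], sign=-1
⇒ 4πI² = 686/1859
I = (-1)√(686/1859/(4π)) = -0.17136315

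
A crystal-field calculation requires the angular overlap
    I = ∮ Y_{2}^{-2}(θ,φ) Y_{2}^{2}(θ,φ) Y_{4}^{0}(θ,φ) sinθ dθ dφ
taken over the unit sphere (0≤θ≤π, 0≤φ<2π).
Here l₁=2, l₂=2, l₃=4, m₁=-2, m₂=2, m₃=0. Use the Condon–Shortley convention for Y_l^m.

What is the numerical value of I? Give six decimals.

0.040299

m-sum 0 ✓  L=8 even ✓  0≤4≤4 ✓
Π(2lᵢ+1) = 5×5×9 = 225
triangle coeff Δ(2,2,4) = 1/630
Σ_t [0,0]: t=0:+1/16 = 1/16
(3j)²=2/35 [(2 2 4; 0 0 0)], sign=+1
Σ_t [0,0]: t=0:+1/576 = 1/576
(3j)²=1/630 [(2 2 4; -2 2 0)], sign=+1
⇒ 4πI² = 1/49
I = (+1)√(1/49/(4π)) = 0.04029926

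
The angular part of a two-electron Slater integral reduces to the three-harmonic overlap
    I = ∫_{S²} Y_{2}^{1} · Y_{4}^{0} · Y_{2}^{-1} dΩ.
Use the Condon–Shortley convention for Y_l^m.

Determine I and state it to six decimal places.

Rules hold: Σm=0, L=8 even, 2≤2≤6.
N = 5·9·5 = 225
Δ = 4!·0!·4!/9! = 1/630
Racah Σ t=2..2: t=2:+1/16 = 1/16
⇒ 3j(2 4 2; 0 0 0)² = 2/35, sgn +1
Racah Σ t=1..1: t=1:−1/36 = -1/36
⇒ 3j(2 4 2; 1 0 -1)² = 8/315, sgn +1
4πI² = N·(3j₀)²·(3jₘ)² = 16/49
I = +1·√(0.326531/4π) = 0.16119702

0.161197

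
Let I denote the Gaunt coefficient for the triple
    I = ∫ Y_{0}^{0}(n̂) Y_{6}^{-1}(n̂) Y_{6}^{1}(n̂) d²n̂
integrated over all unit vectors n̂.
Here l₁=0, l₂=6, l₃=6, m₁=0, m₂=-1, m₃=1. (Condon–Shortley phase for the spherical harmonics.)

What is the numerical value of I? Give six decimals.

Checks pass: Σm=0; 12 even; l₃=6∈[6,6].
(2·0+1)(2·6+1)(2·6+1) = 169
Δ: 0! 0! 12! / 13! → 1/13
sum: t=0:+1/518400 = 1/518400
3j²(0 6 6; 0 0 0) = Δ·Π!·Σ² = 1/13  (sign +1)
sum: t=0:+1/604800 = 1/604800
3j²(0 6 6; 0 -1 1) = Δ·Π!·Σ² = 1/13  (sign -1)
combine: 4πI² = 169·1/13·1/13 = 1/1
take √, sign -1: I = -0.28209479

-0.282095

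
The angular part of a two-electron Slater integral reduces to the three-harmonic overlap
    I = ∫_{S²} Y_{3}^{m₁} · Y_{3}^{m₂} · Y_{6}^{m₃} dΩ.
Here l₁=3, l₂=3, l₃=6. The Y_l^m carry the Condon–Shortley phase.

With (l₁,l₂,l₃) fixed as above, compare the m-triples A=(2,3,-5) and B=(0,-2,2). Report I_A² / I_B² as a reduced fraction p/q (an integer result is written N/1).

Shared (l₁,l₂,l₃)=(3,3,6): N and (l;000)² cancel in I_A²/I_B².
A: Δ = 0!·6!·6!/13! = 1/12012; Racah Σ t=0..0: t=0:+1/86400 = 1/86400; ⇒ 3j(3 3 6; 2 3 -5)² = 1/26, sgn -1
B: Δ = 0!·6!·6!/13! = 1/12012; Racah Σ t=0..0: t=0:+1/4320 = 1/4320; ⇒ 3j(3 3 6; 0 -2 2)² = 8/429, sgn +1
I_A²/I_B² = (1/26)/(8/429) = 33/16

33/16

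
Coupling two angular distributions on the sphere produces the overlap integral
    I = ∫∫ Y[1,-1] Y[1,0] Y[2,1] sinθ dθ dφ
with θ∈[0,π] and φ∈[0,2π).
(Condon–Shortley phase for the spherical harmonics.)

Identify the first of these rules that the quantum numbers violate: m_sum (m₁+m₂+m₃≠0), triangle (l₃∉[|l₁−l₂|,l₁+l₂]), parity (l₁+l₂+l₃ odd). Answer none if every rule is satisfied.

none

m₁+m₂+m₃ = -1 + 0 + 1 = 0  ✓
triangle: |1−1|=0 ≤ l₃=2 ≤ 1+1=2  ✓
parity: l₁+l₂+l₃ = 4 is even  ✓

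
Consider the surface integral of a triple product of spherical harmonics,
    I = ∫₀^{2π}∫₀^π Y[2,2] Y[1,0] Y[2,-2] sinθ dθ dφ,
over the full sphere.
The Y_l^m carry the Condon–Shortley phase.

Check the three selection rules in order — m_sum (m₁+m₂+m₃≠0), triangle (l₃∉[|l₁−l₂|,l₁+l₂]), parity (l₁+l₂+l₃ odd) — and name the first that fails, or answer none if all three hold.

azimuthal sum: 2 + 0 − 2 = 0  ✓
1 ≤ 2 ≤ 3 (triangle on l)  ✓
L = 2 + 1 + 2 = 5 (odd)  ✗

parity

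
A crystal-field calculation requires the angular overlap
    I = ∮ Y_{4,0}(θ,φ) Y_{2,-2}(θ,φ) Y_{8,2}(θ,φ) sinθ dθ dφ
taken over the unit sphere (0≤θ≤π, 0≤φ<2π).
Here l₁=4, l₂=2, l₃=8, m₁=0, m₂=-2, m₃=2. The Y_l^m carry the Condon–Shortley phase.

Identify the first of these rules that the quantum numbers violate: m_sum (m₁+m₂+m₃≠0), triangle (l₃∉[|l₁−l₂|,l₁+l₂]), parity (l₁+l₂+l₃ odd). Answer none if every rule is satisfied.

m₁+m₂+m₃ = 0 − 2 + 2 = 0  ✓
triangle: |4−2|=2 ≤ l₃=8 ≤ 4+2=6  ✗
parity: l₁+l₂+l₃ = 14 is even

triangle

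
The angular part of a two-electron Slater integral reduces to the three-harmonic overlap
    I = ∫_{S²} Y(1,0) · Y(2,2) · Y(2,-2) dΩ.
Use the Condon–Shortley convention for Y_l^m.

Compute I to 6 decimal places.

0.000000

L=5 odd ⇒ parity kills the (l;000) factor ⇒ I = 0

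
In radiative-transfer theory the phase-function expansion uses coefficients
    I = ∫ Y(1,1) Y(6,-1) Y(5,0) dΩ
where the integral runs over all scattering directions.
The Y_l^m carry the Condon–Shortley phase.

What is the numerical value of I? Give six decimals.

Checks pass: Σm=0; 12 even; l₃=5∈[5,7].
(2·1+1)(2·6+1)(2·5+1) = 429
Δ: 2! 0! 10! / 13! → 1/858
sum: t=1:−1/14400 = -1/14400
3j²(1 6 5; 0 0 0) = Δ·Π!·Σ² = 6/143  (sign +1)
sum: t=0:+1/28800 = 1/28800
3j²(1 6 5; 1 -1 0) = Δ·Π!·Σ² = 7/286  (sign -1)
combine: 4πI² = 429·6/143·7/286 = 63/143
take √, sign -1: I = -0.18723944

-0.187239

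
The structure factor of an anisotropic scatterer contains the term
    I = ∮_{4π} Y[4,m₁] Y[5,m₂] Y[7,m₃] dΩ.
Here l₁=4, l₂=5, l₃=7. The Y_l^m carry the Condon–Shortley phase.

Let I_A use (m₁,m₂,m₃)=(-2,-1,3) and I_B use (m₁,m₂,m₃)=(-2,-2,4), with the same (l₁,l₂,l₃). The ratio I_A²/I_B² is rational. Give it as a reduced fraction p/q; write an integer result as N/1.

1183/4400

Shared (l₁,l₂,l₃)=(4,5,7): N and (l;000)² cancel in I_A²/I_B².
A: Δ = 2!·6!·8!/17! = 1/6126120; Racah Σ t=0..2: t=0:+1/829440 t=1:−1/86400 t=2:+1/138240 = -13/4147200; ⇒ 3j(4 5 7; -2 -1 3)² = 13/3740, sgn -1
B: Δ = 2!·6!·8!/17! = 1/6126120; Racah Σ t=0..2: t=0:+1/1036800 t=1:−1/172800 t=2:+1/483840 = -1/362880; ⇒ 3j(4 5 7; -2 -2 4)² = 20/1547, sgn +1
I_A²/I_B² = (13/3740)/(20/1547) = 1183/4400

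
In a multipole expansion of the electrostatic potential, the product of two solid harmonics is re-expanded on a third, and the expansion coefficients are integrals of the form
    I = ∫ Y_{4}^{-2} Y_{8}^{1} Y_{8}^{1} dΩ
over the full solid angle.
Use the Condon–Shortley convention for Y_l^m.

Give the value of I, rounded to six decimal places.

m-sum 0 ✓  L=20 even ✓  4≤8≤12 ✓
Π(2lᵢ+1) = 9×17×17 = 2601
triangle coeff Δ(4,8,8) = 1/185175900
Σ_t [0,4]: t=0:+1/557383680 t=1:−1/21772800 t=2:+1/8294400 t=3:−1/21772800 t=4:+1/557383680 = 1/30965760
(3j)²=36/4199 [(4 8 8; 0 0 0)], sign=+1
Σ_t [2,4]: t=2:+1/58060800 t=3:−1/18662400 t=4:+1/58060800 = -1/52254720
(3j)²=40/4199 [(4 8 8; -2 1 1)], sign=+1
⇒ 4πI² = 12960/61009
I = (+1)√(12960/61009/(4π)) = 0.13001714

0.130017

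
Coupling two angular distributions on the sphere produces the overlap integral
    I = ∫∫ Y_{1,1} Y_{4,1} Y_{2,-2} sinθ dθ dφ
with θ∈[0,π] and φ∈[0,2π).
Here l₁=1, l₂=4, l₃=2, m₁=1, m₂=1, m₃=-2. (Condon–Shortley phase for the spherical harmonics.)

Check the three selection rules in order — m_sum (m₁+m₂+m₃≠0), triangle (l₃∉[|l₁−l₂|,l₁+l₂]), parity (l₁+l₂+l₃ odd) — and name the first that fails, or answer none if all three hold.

m₁+m₂+m₃ = 1 + 1 − 2 = 0  ✓
triangle: |1−4|=3 ≤ l₃=2 ≤ 1+4=5  ✗
parity: l₁+l₂+l₃ = 7 is odd

triangle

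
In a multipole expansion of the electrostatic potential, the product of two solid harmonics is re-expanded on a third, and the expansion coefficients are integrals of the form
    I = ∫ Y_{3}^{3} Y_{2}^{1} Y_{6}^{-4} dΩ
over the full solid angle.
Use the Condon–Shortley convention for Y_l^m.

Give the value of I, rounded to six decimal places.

0.000000

|3−2|≤6≤3+2 violated ⇒ I = 0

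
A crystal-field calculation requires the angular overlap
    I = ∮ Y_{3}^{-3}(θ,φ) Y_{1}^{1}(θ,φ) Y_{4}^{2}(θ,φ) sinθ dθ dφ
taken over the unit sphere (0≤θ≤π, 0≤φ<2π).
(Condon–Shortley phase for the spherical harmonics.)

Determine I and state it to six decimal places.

Rules hold: Σm=0, L=8 even, 2≤4≤4.
N = 7·3·9 = 189
Δ = 0!·6!·2!/9! = 1/252
Racah Σ t=0..0: t=0:+1/36 = 1/36
⇒ 3j(3 1 4; 0 0 0)² = 4/63, sgn +1
Racah Σ t=0..0: t=0:+1/1440 = 1/1440
⇒ 3j(3 1 4; -3 1 2)² = 1/252, sgn +1
4πI² = N·(3j₀)²·(3jₘ)² = 1/21
I = +1·√(0.047619/4π) = 0.06155813

0.061558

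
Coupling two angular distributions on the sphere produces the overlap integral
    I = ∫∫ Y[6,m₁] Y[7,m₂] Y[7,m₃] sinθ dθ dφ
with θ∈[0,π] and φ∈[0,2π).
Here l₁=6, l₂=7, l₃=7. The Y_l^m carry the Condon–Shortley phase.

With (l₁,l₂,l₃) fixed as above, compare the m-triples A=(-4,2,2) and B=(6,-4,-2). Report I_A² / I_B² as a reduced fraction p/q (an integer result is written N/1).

Same 6,7,7: normalisation and zero-m 3j drop out of the ratio.
A: Δ: 6! 6! 8! / 21! → 1/2444321880; sum: t=4:+1/24883200 t=5:−1/8294400 t=6:+1/24883200 = -1/24883200; 3j²(6 7 7; -4 2 2) = Δ·Π!·Σ² = 420/46189  (sign +1)
B: Δ: 6! 6! 8! / 21! → 1/2444321880; sum: t=0:+1/373248000 = 1/373248000; 3j²(6 7 7; 6 -4 -2) = Δ·Π!·Σ² = 308/20995  (sign -1)
I_A²/I_B² = (420/46189)/(308/20995) = 75/121

75/121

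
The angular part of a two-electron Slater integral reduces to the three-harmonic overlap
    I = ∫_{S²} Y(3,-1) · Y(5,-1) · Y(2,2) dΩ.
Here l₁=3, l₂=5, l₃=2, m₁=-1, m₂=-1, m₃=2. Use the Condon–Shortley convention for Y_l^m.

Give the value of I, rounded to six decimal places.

Rules hold: Σm=0, L=10 even, 2≤2≤8.
N = 7·11·5 = 385
Δ = 6!·0!·4!/11! = 1/2310
Racah Σ t=3..3: t=3:−1/144 = -1/144
⇒ 3j(3 5 2; 0 0 0)² = 10/231, sgn -1
Racah Σ t=4..4: t=4:+1/1152 = 1/1152
⇒ 3j(3 5 2; -1 -1 2)² = 1/154, sgn +1
4πI² = N·(3j₀)²·(3jₘ)² = 25/231
I = -1·√(0.108225/4π) = -0.09280237

-0.092802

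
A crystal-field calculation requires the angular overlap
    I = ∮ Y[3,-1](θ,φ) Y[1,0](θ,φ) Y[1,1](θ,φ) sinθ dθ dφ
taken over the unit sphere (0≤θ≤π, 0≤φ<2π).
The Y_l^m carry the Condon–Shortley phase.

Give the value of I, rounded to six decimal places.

l₃=1 ∉ [2,4] — triangle fails ⇒ I = 0

0.000000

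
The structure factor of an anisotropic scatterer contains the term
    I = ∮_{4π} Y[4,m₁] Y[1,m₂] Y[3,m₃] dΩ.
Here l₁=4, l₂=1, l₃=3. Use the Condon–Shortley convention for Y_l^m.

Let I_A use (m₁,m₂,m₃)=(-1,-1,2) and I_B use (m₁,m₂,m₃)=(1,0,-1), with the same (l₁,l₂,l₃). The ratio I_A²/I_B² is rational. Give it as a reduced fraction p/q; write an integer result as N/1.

l's match ⇒ only the (l;m) 3-j factors differ between A and B.
A: triangle coeff Δ(4,1,3) = 1/252; Σ_t [0,0]: t=0:+1/240 = 1/240; (3j)²=1/84 [(4 1 3; -1 -1 2)], sign=-1
B: triangle coeff Δ(4,1,3) = 1/252; Σ_t [1,1]: t=1:−1/48 = -1/48; (3j)²=5/84 [(4 1 3; 1 0 -1)], sign=-1
I_A²/I_B² = (1/84)/(5/84) = 1/5

1/5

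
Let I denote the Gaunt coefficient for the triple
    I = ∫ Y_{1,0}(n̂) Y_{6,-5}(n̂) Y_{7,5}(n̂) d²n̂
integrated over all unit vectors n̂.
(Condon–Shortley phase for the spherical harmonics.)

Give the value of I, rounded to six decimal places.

-0.171413

Checks pass: Σm=0; 14 even; l₃=7∈[5,7].
(2·1+1)(2·6+1)(2·7+1) = 585
Δ: 0! 2! 12! / 15! → 1/1365
sum: t=0:+1/518400 = 1/518400
3j²(1 6 7; 0 0 0) = Δ·Π!·Σ² = 7/195  (sign -1)
sum: t=0:+1/39916800 = 1/39916800
3j²(1 6 7; 0 -5 5) = Δ·Π!·Σ² = 8/455  (sign +1)
combine: 4πI² = 585·7/195·8/455 = 24/65
take √, sign -1: I = -0.17141310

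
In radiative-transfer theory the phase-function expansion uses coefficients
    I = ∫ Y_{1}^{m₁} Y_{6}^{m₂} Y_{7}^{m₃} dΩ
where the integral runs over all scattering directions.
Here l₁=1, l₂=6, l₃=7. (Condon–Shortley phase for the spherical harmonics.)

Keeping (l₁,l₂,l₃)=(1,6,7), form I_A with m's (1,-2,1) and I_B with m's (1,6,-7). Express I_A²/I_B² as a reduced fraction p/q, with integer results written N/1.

15/91

Shared (l₁,l₂,l₃)=(1,6,7): N and (l;000)² cancel in I_A²/I_B².
A: Δ = 0!·2!·12!/15! = 1/1365; Racah Σ t=0..0: t=0:+1/1935360 = 1/1935360; ⇒ 3j(1 6 7; 1 -2 1)² = 1/91, sgn +1
B: Δ = 0!·2!·12!/15! = 1/1365; Racah Σ t=0..0: t=0:+1/958003200 = 1/958003200; ⇒ 3j(1 6 7; 1 6 -7)² = 1/15, sgn +1
I_A²/I_B² = (1/91)/(1/15) = 15/91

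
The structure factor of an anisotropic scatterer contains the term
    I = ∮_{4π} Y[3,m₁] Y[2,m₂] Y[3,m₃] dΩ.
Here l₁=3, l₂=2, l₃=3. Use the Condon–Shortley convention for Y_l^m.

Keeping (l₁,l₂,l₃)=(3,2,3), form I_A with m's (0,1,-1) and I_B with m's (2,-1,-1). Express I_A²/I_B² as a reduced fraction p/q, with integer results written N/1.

l's match ⇒ only the (l;m) 3-j factors differ between A and B.
A: triangle coeff Δ(3,2,3) = 1/3780; Σ_t [1,2]: t=1:−1/8 t=2:+1/12 = -1/24; (3j)²=1/210 [(3 2 3; 0 1 -1)], sign=-1
B: triangle coeff Δ(3,2,3) = 1/3780; Σ_t [0,1]: t=0:+1/12 t=1:−1/48 = 1/16; (3j)²=1/28 [(3 2 3; 2 -1 -1)], sign=+1
I_A²/I_B² = (1/210)/(1/28) = 2/15

2/15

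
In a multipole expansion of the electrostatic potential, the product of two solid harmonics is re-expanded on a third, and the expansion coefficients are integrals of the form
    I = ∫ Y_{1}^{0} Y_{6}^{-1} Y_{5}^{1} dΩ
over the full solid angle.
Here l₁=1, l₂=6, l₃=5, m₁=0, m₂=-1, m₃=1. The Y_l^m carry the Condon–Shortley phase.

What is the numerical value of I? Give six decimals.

Rules hold: Σm=0, L=12 even, 5≤5≤7.
N = 3·13·11 = 429
Δ = 2!·0!·10!/13! = 1/858
Racah Σ t=1..1: t=1:−1/14400 = -1/14400
⇒ 3j(1 6 5; 0 0 0)² = 6/143, sgn +1
Racah Σ t=1..1: t=1:−1/17280 = -1/17280
⇒ 3j(1 6 5; 0 -1 1)² = 35/858, sgn -1
4πI² = N·(3j₀)²·(3jₘ)² = 105/143
I = -1·√(0.734266/4π) = -0.24172507

-0.241725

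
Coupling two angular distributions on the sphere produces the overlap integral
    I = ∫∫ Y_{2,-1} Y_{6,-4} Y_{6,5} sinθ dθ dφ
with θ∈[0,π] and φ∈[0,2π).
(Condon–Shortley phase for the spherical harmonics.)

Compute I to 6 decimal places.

-0.197649

Checks pass: Σm=0; 14 even; l₃=6∈[4,8].
(2·2+1)(2·6+1)(2·6+1) = 845
Δ: 2! 2! 10! / 15! → 1/90090
sum: t=0:+1/69120 t=1:−1/14400 t=2:+1/69120 = -7/172800
3j²(2 6 6; 0 0 0) = Δ·Π!·Σ² = 14/715  (sign -1)
sum: t=1:−1/725760 t=2:+1/7257600 = -1/806400
3j²(2 6 6; -1 -4 5) = Δ·Π!·Σ² = 27/910  (sign +1)
combine: 4πI² = 845·14/715·27/910 = 27/55
take √, sign -1: I = -0.19764945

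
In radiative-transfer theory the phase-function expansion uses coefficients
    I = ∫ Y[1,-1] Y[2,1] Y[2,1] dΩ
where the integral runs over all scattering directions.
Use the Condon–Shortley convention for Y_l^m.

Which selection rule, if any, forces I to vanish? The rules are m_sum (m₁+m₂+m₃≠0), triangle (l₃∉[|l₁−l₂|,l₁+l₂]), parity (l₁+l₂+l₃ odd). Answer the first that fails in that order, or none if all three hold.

Σmᵢ = 1  ✗
l₃∈[|l₁−l₂|,l₁+l₂]=[1,3], have l₃=2
Σlᵢ = 5 ⇒ odd

m_sum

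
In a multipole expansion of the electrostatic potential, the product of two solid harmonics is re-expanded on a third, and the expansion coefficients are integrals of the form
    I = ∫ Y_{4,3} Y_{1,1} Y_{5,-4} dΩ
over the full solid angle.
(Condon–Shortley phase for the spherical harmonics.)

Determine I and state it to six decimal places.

0.294638

m-sum 0 ✓  L=10 even ✓  3≤5≤5 ✓
Π(2lᵢ+1) = 9×3×11 = 297
triangle coeff Δ(4,1,5) = 1/495
Σ_t [0,0]: t=0:+1/576 = 1/576
(3j)²=5/99 [(4 1 5; 0 0 0)], sign=-1
Σ_t [0,0]: t=0:+1/10080 = 1/10080
(3j)²=4/55 [(4 1 5; 3 1 -4)], sign=-1
⇒ 4πI² = 12/11
I = (+1)√(12/11/(4π)) = 0.29463840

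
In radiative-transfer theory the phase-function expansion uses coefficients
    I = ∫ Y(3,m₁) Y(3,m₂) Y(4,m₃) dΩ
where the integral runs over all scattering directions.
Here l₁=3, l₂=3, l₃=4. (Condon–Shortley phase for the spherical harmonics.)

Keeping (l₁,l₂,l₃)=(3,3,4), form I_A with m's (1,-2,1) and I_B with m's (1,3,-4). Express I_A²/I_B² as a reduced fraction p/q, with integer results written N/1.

Shared (l₁,l₂,l₃)=(3,3,4): N and (l;000)² cancel in I_A²/I_B².
A: Δ = 2!·4!·4!/11! = 1/34650; Racah Σ t=0..1: t=0:+1/48 t=1:−1/144 = 1/72; ⇒ 3j(3 3 4; 1 -2 1)² = 16/693, sgn -1
B: Δ = 2!·4!·4!/11! = 1/34650; Racah Σ t=2..2: t=2:+1/1152 = 1/1152; ⇒ 3j(3 3 4; 1 3 -4)² = 1/33, sgn +1
I_A²/I_B² = (16/693)/(1/33) = 16/21

16/21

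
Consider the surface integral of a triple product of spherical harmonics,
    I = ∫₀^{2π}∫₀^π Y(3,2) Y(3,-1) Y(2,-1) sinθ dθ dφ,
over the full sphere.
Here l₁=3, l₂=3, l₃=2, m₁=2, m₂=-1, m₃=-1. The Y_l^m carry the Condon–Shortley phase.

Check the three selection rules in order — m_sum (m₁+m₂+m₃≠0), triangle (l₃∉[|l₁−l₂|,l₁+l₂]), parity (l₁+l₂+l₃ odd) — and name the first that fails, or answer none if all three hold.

azimuthal sum: 2 − 1 − 1 = 0  ✓
0 ≤ 2 ≤ 6 (triangle on l)  ✓
L = 3 + 3 + 2 = 8 (even)  ✓

none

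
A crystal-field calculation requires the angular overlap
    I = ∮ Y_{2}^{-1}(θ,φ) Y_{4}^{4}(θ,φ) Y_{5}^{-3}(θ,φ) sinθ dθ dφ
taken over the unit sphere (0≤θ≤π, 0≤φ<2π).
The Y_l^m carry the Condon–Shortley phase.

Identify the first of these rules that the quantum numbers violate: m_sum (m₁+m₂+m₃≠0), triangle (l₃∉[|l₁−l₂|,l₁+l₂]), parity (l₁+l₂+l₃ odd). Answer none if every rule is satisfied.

parity

Σmᵢ = 0  ✓
l₃∈[|l₁−l₂|,l₁+l₂]=[2,6], have l₃=5  ✓
Σlᵢ = 11 ⇒ odd  ✗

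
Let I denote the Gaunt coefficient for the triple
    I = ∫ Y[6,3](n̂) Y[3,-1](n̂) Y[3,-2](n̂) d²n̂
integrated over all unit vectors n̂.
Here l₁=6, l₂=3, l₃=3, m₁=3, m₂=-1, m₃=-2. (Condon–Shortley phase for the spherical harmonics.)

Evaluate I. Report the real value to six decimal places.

Rules hold: Σm=0, L=12 even, 3≤3≤9.
N = 13·7·7 = 637
Δ = 6!·6!·0!/13! = 1/12012
Racah Σ t=3..3: t=3:−1/1296 = -1/1296
⇒ 3j(6 3 3; 0 0 0)² = 100/3003, sgn +1
Racah Σ t=2..2: t=2:+1/5760 = 1/5760
⇒ 3j(6 3 3; 3 -1 -2)² = 9/286, sgn -1
4πI² = N·(3j₀)²·(3jₘ)² = 1050/1573
I = -1·√(0.667514/4π) = -0.23047581

-0.230476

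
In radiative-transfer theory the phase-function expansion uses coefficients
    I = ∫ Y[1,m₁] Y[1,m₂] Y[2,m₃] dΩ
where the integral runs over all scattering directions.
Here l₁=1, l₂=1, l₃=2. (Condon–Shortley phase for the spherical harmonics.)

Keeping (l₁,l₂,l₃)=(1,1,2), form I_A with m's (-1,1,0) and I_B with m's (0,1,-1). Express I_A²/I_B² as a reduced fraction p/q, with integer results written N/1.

l's match ⇒ only the (l;m) 3-j factors differ between A and B.
A: triangle coeff Δ(1,1,2) = 1/30; Σ_t [0,0]: t=0:+1/4 = 1/4; (3j)²=1/30 [(1 1 2; -1 1 0)], sign=+1
B: triangle coeff Δ(1,1,2) = 1/30; Σ_t [0,0]: t=0:+1/2 = 1/2; (3j)²=1/10 [(1 1 2; 0 1 -1)], sign=-1
I_A²/I_B² = (1/30)/(1/10) = 1/3

1/3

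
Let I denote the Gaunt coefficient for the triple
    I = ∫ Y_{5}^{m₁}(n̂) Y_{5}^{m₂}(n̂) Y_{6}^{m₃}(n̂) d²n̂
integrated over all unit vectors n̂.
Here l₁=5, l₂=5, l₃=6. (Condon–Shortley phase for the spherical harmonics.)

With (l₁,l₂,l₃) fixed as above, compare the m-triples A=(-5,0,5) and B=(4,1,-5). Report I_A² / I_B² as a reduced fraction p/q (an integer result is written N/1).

25/27

Shared (l₁,l₂,l₃)=(5,5,6): N and (l;000)² cancel in I_A²/I_B².
A: Δ = 4!·6!·6!/17! = 1/28588560; Racah Σ t=4..4: t=4:+1/2073600 = 1/2073600; ⇒ 3j(5 5 6; -5 0 5)² = 15/884, sgn -1
B: Δ = 4!·6!·6!/17! = 1/28588560; Racah Σ t=0..1: t=0:+1/2073600 t=1:−1/518400 = -1/691200; ⇒ 3j(5 5 6; 4 1 -5)² = 81/4420, sgn +1
I_A²/I_B² = (15/884)/(81/4420) = 25/27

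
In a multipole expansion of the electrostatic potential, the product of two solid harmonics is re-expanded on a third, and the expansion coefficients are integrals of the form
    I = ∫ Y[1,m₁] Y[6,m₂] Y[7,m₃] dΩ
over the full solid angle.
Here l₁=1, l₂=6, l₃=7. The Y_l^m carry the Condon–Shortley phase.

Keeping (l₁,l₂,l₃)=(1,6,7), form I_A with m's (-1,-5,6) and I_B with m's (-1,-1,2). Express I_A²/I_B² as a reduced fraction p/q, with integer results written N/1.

13/6

Same 1,6,7: normalisation and zero-m 3j drop out of the ratio.
A: Δ: 0! 2! 12! / 15! → 1/1365; sum: t=0:+1/79833600 = 1/79833600; 3j²(1 6 7; -1 -5 6) = Δ·Π!·Σ² = 2/35  (sign -1)
B: Δ: 0! 2! 12! / 15! → 1/1365; sum: t=0:+1/1209600 = 1/1209600; 3j²(1 6 7; -1 -1 2) = Δ·Π!·Σ² = 12/455  (sign -1)
I_A²/I_B² = (2/35)/(12/455) = 13/6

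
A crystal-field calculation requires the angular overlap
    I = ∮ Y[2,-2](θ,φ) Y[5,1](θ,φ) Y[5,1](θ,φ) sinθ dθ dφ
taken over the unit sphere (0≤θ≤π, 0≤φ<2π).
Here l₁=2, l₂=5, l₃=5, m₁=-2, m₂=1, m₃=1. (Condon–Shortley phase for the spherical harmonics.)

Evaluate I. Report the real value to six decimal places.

0.198089

Checks pass: Σm=0; 12 even; l₃=5∈[3,7].
(2·2+1)(2·5+1)(2·5+1) = 605
Δ: 2! 2! 8! / 13! → 1/38610
sum: t=0:+1/2880 t=1:−1/576 t=2:+1/2880 = -1/960
3j²(2 5 5; 0 0 0) = Δ·Π!·Σ² = 10/429  (sign +1)
sum: t=2:+1/2304 = 1/2304
3j²(2 5 5; -2 1 1) = Δ·Π!·Σ² = 5/143  (sign +1)
combine: 4πI² = 605·10/429·5/143 = 250/507
take √, sign +1: I = 0.19808933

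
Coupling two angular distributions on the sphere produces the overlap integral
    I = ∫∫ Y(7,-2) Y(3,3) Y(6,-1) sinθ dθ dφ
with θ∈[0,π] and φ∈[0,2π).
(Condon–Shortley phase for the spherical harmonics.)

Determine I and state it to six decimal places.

Rules hold: Σm=0, L=16 even, 4≤6≤10.
N = 15·7·13 = 1365
Δ = 4!·10!·2!/17! = 1/2042040
Racah Σ t=1..3: t=1:−1/207360 t=2:+1/57600 t=3:−1/207360 = 1/129600
⇒ 3j(7 3 6; 0 0 0)² = 168/12155, sgn +1
Racah Σ t=4..4: t=4:+1/691200 = 1/691200
⇒ 3j(7 3 6; -2 3 -1)² = 189/9724, sgn -1
4πI² = N·(3j₀)²·(3jₘ)² = 166698/454597
I = -1·√(0.366694/4π) = -0.17082325

-0.170823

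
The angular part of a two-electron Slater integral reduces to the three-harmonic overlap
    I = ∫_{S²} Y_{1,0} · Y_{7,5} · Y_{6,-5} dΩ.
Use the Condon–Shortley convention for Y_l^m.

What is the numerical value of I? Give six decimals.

-0.171413

Rules hold: Σm=0, L=14 even, 6≤6≤8.
N = 3·15·13 = 585
Δ = 2!·0!·12!/15! = 1/1365
Racah Σ t=1..1: t=1:−1/518400 = -1/518400
⇒ 3j(1 7 6; 0 0 0)² = 7/195, sgn -1
Racah Σ t=1..1: t=1:−1/39916800 = -1/39916800
⇒ 3j(1 7 6; 0 5 -5)² = 8/455, sgn +1
4πI² = N·(3j₀)²·(3jₘ)² = 24/65
I = -1·√(0.369231/4π) = -0.17141310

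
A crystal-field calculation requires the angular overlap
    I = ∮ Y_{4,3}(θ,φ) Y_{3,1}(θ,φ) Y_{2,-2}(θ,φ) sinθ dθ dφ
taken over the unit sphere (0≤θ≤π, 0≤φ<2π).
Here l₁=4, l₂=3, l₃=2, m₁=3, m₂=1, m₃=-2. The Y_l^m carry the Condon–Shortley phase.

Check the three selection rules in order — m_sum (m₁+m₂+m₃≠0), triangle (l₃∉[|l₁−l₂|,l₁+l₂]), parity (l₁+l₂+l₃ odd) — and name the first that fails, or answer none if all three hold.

m_sum

m₁+m₂+m₃ = 3 + 1 − 2 = 2  ✗
triangle: |4−3|=1 ≤ l₃=2 ≤ 4+3=7
parity: l₁+l₂+l₃ = 9 is odd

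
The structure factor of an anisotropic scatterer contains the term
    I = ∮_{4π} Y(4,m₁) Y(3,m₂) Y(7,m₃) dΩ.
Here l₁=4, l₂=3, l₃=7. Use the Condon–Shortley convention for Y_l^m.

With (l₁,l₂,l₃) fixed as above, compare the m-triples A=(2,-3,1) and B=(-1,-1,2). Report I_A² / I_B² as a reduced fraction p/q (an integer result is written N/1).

Shared (l₁,l₂,l₃)=(4,3,7): N and (l;000)² cancel in I_A²/I_B².
A: Δ = 0!·8!·6!/15! = 1/45045; Racah Σ t=0..0: t=0:+1/1036800 = 1/1036800; ⇒ 3j(4 3 7; 2 -3 1)² = 4/6435, sgn +1
B: Δ = 0!·8!·6!/15! = 1/45045; Racah Σ t=0..0: t=0:+1/34560 = 1/34560; ⇒ 3j(4 3 7; -1 -1 2)² = 4/143, sgn -1
I_A²/I_B² = (4/6435)/(4/143) = 1/45

1/45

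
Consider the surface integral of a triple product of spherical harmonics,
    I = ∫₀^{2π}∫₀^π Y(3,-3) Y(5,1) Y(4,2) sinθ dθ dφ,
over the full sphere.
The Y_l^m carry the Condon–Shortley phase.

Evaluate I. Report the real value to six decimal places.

m-sum 0 ✓  L=12 even ✓  2≤4≤8 ✓
Π(2lᵢ+1) = 7×11×9 = 693
triangle coeff Δ(3,5,4) = 1/180180
Σ_t [1,3]: t=1:−1/576 t=2:+1/144 t=3:−1/576 = 1/288
(3j)²=20/1001 [(3 5 4; 0 0 0)], sign=+1
Σ_t [4,4]: t=4:+1/2304 = 1/2304
(3j)²=75/4004 [(3 5 4; -3 1 2)], sign=+1
⇒ 4πI² = 3375/13013
I = (+1)√(3375/13013/(4π)) = 0.14366244

0.143662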